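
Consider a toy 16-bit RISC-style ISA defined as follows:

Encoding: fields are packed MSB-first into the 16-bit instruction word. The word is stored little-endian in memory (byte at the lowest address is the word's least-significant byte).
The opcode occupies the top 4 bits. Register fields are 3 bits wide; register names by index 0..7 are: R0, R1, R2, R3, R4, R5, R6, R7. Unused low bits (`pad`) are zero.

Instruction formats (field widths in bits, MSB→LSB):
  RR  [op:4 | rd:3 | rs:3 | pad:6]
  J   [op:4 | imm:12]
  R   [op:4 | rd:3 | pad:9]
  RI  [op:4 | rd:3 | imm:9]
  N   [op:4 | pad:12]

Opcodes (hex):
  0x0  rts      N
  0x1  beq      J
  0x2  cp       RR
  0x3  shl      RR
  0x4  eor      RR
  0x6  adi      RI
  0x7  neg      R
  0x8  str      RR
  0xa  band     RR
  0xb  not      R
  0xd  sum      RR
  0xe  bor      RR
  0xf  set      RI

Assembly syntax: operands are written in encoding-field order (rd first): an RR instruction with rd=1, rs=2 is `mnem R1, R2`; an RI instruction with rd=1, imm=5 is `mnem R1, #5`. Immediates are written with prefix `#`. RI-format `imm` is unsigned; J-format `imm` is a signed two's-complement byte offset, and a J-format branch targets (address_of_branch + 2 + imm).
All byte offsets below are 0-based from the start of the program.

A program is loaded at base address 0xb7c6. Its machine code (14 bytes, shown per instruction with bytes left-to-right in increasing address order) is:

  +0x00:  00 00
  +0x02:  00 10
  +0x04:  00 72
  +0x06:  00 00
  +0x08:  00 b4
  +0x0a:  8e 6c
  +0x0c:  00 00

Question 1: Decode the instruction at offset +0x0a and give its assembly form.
adi R6, #142

+0x0a: 8e 6c ⇒ word 0x6c8e (little)
  opcode bits[15:12]=0x6: adi/RI
  [11:9] rd=6 = R6
  [8:0] imm=142 = #142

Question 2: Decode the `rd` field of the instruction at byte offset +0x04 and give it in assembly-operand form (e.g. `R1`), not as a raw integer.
@+04  little-endian(00 72) = 0x7200
  top 4b → 0x7 → neg [R]
  [11:9] rd=1 = R1

R1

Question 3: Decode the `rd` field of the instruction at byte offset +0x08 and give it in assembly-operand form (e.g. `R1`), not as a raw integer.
R2

off 0x08: read 00 b4 as little → 0xb400
  top 4b → 0xb → not [R]
  rd@[11:9]=0x2 ⇒ R2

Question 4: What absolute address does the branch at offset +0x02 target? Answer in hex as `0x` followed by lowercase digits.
0xb7ca

@+02  little-endian(00 10) = 0x1000
  top 4b → 0x1 → beq [J]
  [11:0] imm=0 = #0
  target = base 0xb7c6 + off 0x02 + 2 + imm 0 = 0xb7ca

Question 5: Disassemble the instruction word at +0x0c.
[0c] 00 00 → 0x0000
  top 4b → 0x0 → rts [N]

rts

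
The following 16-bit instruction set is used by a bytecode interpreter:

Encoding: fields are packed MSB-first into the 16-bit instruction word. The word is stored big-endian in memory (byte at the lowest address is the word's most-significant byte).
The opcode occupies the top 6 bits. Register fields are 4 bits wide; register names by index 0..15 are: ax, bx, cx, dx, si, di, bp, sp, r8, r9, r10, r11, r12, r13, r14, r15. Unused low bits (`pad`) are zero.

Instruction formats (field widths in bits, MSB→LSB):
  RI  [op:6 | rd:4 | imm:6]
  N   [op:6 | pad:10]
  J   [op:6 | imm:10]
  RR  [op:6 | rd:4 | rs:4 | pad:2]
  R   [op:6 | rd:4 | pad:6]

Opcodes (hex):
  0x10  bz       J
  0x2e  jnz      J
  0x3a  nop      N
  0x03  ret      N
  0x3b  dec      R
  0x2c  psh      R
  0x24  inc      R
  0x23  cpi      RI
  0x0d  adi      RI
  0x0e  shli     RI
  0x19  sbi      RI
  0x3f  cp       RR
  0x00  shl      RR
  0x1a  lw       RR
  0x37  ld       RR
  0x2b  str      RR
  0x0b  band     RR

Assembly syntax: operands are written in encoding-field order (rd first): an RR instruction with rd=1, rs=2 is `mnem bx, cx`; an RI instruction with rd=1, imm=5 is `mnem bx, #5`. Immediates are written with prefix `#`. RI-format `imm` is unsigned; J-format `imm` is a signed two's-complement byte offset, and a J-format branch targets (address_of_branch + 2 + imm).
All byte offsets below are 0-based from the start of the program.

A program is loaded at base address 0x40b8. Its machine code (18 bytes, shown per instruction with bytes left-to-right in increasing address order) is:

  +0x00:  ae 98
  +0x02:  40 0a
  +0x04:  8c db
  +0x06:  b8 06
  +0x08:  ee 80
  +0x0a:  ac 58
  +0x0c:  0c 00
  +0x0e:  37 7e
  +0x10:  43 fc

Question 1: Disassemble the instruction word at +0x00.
str r10, bp

[00] ae 98 → 0xae98
  op=0xae98>>10=0x2b ⇒ str (RR)
  rd: (w>>6)&0xf=0xa → r10
  rs: (w>>2)&0xf=0x6 → bp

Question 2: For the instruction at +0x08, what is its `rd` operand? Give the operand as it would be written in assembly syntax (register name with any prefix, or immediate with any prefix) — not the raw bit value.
[08] ee 80 → 0xee80
  op=0xee80>>10=0x3b ⇒ dec (R)
  [9:6] rd=10 = r10

r10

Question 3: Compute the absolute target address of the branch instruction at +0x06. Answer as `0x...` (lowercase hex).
0x40c6

[06] b8 06 → 0xb806
  op=0xb806>>10=0x2e ⇒ jnz (J)
  [9:0] imm=6 = #6
  target = base 0x40b8 + off 0x06 + 2 + imm 6 = 0x40c6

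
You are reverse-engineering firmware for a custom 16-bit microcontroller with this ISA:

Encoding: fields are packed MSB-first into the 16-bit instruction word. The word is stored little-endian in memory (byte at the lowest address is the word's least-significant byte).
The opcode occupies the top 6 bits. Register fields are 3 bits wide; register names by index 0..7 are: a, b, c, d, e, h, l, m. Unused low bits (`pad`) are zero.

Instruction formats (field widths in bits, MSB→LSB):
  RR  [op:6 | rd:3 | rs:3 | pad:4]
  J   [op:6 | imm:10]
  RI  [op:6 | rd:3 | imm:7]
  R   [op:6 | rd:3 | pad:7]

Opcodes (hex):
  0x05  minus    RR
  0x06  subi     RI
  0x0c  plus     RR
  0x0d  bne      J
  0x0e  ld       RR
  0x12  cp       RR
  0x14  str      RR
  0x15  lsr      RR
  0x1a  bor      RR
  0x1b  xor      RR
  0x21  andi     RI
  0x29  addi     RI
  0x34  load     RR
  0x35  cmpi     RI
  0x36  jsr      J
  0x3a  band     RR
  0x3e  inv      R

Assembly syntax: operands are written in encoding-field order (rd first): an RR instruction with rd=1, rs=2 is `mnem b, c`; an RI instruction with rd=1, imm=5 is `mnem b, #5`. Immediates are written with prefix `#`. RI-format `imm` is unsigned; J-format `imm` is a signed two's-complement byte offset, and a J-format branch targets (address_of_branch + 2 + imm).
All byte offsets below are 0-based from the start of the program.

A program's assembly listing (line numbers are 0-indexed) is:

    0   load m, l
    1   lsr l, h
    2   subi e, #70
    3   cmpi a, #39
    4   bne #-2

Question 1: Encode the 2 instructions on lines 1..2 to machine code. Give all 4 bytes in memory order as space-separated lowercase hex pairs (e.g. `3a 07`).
line 1 (lsr): pack op=0x15:6|rd=6:3|rs=5:3|pad=0:4 = 0x5750; little→ 50 57
line 2 (subi): pack op=0x6:6|rd=4:3|imm=70:7 = 0x1a46; little→ 46 1a

50 57 46 1a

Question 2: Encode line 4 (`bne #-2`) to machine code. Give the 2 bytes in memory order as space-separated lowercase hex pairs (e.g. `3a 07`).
fe 37

line 4 (bne): pack op=0xd:6|imm=-2:10 = 0x37fe; little→ fe 37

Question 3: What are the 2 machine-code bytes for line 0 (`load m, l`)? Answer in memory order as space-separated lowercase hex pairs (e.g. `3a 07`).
L0: load op=0x34:6|rd=7:3|rs=6:3|pad=0:4 ⇒ 0xd3e0 ⇒ little e0 d3

e0 d3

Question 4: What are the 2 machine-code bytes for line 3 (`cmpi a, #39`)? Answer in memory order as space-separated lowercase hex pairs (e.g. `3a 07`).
27 d4

L3: cmpi op=0x35:6|rd=0:3|imm=39:7 ⇒ 0xd427 ⇒ little 27 d4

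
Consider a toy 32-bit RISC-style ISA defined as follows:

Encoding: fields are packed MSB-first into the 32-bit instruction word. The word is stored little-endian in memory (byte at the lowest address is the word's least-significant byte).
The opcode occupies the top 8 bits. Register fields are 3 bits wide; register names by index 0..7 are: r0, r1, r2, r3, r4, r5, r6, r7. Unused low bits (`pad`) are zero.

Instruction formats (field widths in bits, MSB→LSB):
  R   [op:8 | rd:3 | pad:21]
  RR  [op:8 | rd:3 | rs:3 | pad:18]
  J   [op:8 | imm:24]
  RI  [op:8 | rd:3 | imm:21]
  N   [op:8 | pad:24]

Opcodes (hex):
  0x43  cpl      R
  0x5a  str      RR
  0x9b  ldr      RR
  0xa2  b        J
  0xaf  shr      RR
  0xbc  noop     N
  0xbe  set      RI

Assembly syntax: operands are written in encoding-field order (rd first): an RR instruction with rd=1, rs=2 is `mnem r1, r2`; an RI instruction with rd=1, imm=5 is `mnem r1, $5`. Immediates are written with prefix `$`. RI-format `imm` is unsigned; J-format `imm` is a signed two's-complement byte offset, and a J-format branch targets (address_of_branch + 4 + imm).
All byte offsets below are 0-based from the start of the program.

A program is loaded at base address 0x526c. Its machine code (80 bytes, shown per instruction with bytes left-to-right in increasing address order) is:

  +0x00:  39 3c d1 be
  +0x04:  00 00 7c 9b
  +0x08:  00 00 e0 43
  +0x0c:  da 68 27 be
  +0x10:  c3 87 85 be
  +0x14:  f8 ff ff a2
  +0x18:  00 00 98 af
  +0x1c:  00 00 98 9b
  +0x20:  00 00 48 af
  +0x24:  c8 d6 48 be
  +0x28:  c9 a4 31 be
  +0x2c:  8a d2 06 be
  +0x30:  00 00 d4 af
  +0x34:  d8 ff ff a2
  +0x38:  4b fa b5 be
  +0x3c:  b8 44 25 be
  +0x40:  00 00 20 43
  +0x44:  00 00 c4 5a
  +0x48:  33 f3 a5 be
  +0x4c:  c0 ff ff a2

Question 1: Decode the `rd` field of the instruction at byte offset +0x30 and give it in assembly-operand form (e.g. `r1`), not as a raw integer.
@+30  little-endian(00 00 d4 af) = 0xafd40000
  opcode bits[31:24]=0xaf: shr/RR
  [23:21] rd=6 = r6
  [20:18] rs=5 = r5

r6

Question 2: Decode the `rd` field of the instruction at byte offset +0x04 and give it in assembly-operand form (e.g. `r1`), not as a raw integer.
[04] 00 00 7c 9b → 0x9b7c0000
  op=0x9b7c0000>>24=0x9b ⇒ ldr (RR)
  rd@[23:21]=0x3 ⇒ r3
  rs@[20:18]=0x7 ⇒ r7

r3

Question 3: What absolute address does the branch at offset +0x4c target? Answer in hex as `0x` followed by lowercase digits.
0x527c

@+4c  little-endian(c0 ff ff a2) = 0xa2ffffc0
  top 8b → 0xa2 → b [J]
  imm@[23:0]=0xffffc0 (s24→-64) ⇒ $-64
  target = base 0x526c + off 0x4c + 4 + imm -64 = 0x527c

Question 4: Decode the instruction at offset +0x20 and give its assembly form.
shr r2, r2

off 0x20: read 00 00 48 af as little → 0xaf480000
  op=0xaf480000>>24=0xaf ⇒ shr (RR)
  [23:21] rd=2 = r2
  [20:18] rs=2 = r2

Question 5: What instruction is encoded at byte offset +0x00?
set r6, $1129529

+0x00: 39 3c d1 be ⇒ word 0xbed13c39 (little)
  top 8b → 0xbe → set [RI]
  [23:21] rd=6 = r6
  [20:0] imm=1129529 = $1129529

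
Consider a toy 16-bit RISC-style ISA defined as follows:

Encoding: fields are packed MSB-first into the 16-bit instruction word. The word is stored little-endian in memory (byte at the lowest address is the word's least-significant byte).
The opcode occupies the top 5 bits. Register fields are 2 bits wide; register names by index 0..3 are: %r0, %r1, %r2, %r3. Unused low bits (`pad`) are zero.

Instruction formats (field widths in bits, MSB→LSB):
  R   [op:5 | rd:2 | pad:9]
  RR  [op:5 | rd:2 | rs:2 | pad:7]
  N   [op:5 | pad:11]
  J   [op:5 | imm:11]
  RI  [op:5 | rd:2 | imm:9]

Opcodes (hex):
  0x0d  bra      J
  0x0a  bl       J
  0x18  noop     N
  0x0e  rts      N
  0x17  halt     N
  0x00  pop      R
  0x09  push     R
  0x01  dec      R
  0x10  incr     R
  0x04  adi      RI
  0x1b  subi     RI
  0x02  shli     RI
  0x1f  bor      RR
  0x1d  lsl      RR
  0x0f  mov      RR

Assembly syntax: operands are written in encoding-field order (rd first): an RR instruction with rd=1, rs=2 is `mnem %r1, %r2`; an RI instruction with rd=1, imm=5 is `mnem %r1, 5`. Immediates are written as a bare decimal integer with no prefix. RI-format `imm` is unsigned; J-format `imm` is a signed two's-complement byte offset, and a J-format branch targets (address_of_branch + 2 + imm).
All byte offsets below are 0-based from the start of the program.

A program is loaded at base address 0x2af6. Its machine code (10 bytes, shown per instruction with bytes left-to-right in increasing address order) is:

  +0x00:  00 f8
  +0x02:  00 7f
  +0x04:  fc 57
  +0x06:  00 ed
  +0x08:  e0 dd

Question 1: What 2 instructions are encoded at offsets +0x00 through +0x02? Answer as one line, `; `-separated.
@+00  little-endian(00 f8) = 0xf800
  op=0xf800>>11=0x1f ⇒ bor (RR)
  rd: (w>>9)&0x3=0x0 → %r0
  rs: (w>>7)&0x3=0x0 → %r0
@+02  little-endian(00 7f) = 0x7f00
  op=0x7f00>>11=0xf ⇒ mov (RR)
  rd: (w>>9)&0x3=0x3 → %r3
  rs: (w>>7)&0x3=0x2 → %r2

bor %r0, %r0; mov %r3, %r2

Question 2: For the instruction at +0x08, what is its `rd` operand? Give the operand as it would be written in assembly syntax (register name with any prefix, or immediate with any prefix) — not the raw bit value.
%r2

+0x08: e0 dd ⇒ word 0xdde0 (little)
  top 5b → 0x1b → subi [RI]
  rd@[10:9]=0x2 ⇒ %r2
  imm@[8:0]=0x1e0 ⇒ 480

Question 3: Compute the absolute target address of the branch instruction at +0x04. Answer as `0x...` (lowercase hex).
0x2af8

+0x04: fc 57 ⇒ word 0x57fc (little)
  opcode bits[15:11]=0xa: bl/J
  imm: (w>>0)&0x7ff=0x7fc (s11→-4) → -4
  target = base 0x2af6 + off 0x04 + 2 + imm -4 = 0x2af8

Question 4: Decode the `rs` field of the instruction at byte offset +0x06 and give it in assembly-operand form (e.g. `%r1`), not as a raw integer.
%r2

[06] 00 ed → 0xed00
  op=0xed00>>11=0x1d ⇒ lsl (RR)
  rd@[10:9]=0x2 ⇒ %r2
  rs@[8:7]=0x2 ⇒ %r2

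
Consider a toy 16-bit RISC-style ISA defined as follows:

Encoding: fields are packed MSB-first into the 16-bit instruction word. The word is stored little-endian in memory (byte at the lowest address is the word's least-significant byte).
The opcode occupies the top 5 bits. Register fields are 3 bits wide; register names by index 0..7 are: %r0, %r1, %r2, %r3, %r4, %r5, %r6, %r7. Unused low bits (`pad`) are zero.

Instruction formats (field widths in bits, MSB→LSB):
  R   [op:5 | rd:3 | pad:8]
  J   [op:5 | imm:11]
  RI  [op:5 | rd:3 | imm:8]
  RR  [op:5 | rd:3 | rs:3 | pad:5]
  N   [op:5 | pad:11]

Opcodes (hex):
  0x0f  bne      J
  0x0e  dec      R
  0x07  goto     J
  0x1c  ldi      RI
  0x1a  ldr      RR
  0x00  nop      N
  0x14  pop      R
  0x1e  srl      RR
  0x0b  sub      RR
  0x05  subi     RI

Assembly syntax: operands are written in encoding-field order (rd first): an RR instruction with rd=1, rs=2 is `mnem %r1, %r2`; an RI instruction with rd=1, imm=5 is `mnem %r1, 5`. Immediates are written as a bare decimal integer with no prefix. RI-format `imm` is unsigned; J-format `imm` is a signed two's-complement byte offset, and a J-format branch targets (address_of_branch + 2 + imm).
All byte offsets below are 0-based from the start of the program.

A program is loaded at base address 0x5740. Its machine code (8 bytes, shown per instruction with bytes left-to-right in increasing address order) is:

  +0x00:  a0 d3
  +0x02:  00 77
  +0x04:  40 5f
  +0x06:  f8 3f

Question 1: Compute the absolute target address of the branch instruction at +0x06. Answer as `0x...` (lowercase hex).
off 0x06: read f8 3f as little → 0x3ff8
  op=0x3ff8>>11=0x7 ⇒ goto (J)
  [10:0] imm=2040 (s11→-8) = -8
  target = base 0x5740 + off 0x06 + 2 + imm -8 = 0x5740

0x5740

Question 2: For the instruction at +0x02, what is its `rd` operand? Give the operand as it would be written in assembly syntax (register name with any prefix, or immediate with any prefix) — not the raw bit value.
%r7

@+02  little-endian(00 77) = 0x7700
  opcode bits[15:11]=0xe: dec/R
  rd@[10:8]=0x7 ⇒ %r7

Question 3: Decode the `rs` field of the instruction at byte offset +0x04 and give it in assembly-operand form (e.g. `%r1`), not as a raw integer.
+0x04: 40 5f ⇒ word 0x5f40 (little)
  top 5b → 0xb → sub [RR]
  rd@[10:8]=0x7 ⇒ %r7
  rs@[7:5]=0x2 ⇒ %r2

%r2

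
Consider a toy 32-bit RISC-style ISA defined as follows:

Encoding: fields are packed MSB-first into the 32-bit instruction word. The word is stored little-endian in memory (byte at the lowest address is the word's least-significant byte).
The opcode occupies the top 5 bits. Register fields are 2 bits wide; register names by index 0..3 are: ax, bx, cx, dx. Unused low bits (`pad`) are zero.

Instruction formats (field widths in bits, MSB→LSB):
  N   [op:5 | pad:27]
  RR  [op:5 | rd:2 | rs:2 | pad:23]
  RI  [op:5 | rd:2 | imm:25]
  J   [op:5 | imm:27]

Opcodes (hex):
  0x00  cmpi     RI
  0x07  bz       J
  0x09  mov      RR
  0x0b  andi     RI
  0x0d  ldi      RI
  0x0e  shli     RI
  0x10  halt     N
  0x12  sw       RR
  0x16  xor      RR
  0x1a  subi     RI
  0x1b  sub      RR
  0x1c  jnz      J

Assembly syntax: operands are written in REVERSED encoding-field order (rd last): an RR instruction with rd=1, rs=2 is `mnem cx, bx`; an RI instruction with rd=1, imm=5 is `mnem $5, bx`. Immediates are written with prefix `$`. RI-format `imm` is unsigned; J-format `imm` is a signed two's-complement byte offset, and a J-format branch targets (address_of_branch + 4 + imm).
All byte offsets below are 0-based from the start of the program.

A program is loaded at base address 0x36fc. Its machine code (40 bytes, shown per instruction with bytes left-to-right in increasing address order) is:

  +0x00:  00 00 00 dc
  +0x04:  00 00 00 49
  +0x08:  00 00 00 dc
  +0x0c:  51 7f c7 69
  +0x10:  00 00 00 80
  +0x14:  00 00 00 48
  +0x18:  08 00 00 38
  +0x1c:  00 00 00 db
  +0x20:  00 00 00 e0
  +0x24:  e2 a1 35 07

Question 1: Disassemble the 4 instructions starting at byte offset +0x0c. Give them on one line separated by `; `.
@+0c  little-endian(51 7f c7 69) = 0x69c77f51
  op=0x69c77f51>>27=0xd ⇒ ldi (RI)
  [26:25] rd=0 = ax
  [24:0] imm=29851473 = $29851473
@+10  little-endian(00 00 00 80) = 0x80000000
  op=0x80000000>>27=0x10 ⇒ halt (N)
@+14  little-endian(00 00 00 48) = 0x48000000
  op=0x48000000>>27=0x9 ⇒ mov (RR)
  [26:25] rd=0 = ax
  [24:23] rs=0 = ax
@+18  little-endian(08 00 00 38) = 0x38000008
  op=0x38000008>>27=0x7 ⇒ bz (J)
  [26:0] imm=8 = $8

ldi $29851473, ax; halt; mov ax, ax; bz $8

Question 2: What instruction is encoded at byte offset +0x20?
@+20  little-endian(00 00 00 e0) = 0xe0000000
  opcode bits[31:27]=0x1c: jnz/J
  imm: (w>>0)&0x7ffffff=0x0 → $0

jnz $0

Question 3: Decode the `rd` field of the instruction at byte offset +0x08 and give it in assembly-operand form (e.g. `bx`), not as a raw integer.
@+08  little-endian(00 00 00 dc) = 0xdc000000
  opcode bits[31:27]=0x1b: sub/RR
  rd@[26:25]=0x2 ⇒ cx
  rs@[24:23]=0x0 ⇒ ax

cx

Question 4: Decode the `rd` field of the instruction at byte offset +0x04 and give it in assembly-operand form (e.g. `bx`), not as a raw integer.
ax

[04] 00 00 00 49 → 0x49000000
  op=0x49000000>>27=0x9 ⇒ mov (RR)
  rd@[26:25]=0x0 ⇒ ax
  rs@[24:23]=0x2 ⇒ cx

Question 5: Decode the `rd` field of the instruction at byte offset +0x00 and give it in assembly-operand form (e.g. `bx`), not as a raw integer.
off 0x00: read 00 00 00 dc as little → 0xdc000000
  opcode bits[31:27]=0x1b: sub/RR
  [26:25] rd=2 = cx
  [24:23] rs=0 = ax

cx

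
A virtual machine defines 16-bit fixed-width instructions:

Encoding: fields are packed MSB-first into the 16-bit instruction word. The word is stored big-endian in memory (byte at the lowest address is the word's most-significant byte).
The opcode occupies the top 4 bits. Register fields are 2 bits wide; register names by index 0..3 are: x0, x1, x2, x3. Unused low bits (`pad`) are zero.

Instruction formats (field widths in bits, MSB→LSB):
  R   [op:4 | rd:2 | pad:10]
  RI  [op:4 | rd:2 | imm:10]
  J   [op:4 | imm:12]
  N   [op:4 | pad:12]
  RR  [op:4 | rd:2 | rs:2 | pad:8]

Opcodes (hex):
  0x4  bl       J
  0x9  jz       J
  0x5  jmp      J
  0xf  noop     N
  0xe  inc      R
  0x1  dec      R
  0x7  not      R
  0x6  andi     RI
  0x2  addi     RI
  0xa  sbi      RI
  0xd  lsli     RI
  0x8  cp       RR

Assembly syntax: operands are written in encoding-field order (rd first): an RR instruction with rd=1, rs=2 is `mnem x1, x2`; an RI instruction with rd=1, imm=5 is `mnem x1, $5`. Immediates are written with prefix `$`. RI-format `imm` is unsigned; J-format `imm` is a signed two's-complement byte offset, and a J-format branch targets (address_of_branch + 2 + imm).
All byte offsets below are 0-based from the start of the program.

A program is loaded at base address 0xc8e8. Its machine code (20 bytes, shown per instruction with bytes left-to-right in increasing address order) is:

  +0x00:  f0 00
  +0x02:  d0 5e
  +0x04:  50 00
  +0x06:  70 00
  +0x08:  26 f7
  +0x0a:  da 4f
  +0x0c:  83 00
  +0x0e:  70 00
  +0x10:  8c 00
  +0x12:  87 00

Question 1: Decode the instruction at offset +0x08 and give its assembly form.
off 0x08: read 26 f7 as big → 0x26f7
  op=0x26f7>>12=0x2 ⇒ addi (RI)
  [11:10] rd=1 = x1
  [9:0] imm=759 = $759

addi x1, $759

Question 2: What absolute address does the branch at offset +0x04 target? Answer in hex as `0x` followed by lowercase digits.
+0x04: 50 00 ⇒ word 0x5000 (big)
  opcode bits[15:12]=0x5: jmp/J
  imm@[11:0]=0x0 ⇒ $0
  target = base 0xc8e8 + off 0x04 + 2 + imm 0 = 0xc8ee

0xc8ee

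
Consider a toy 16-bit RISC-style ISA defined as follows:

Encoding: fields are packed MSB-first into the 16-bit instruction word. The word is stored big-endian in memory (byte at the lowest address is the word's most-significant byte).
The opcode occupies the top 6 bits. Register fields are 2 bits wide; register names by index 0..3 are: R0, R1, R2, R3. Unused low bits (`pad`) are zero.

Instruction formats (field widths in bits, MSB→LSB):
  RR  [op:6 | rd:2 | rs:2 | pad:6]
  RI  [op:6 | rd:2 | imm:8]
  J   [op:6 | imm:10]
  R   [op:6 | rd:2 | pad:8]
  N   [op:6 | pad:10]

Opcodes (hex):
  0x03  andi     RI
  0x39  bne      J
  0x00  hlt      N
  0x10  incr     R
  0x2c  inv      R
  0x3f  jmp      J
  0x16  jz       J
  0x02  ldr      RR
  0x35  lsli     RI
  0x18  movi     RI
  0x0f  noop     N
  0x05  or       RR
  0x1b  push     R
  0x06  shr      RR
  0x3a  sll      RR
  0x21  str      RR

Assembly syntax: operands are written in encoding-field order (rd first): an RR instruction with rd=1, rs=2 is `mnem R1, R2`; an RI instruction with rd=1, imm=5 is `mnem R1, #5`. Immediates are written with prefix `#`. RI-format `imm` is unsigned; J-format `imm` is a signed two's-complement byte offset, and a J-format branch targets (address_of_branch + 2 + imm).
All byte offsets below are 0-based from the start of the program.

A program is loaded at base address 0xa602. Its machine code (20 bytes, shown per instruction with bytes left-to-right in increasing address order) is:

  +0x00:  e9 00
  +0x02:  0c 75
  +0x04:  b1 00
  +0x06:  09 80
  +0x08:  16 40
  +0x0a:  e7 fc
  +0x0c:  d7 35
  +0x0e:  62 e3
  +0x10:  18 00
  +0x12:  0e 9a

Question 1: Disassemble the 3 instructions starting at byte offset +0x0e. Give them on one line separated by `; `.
@+0e  big-endian(62 e3) = 0x62e3
  op=0x62e3>>10=0x18 ⇒ movi (RI)
  rd: (w>>8)&0x3=0x2 → R2
  imm: (w>>0)&0xff=0xe3 → #227
@+10  big-endian(18 00) = 0x1800
  op=0x1800>>10=0x6 ⇒ shr (RR)
  rd: (w>>8)&0x3=0x0 → R0
  rs: (w>>6)&0x3=0x0 → R0
@+12  big-endian(0e 9a) = 0x0e9a
  op=0x0e9a>>10=0x3 ⇒ andi (RI)
  rd: (w>>8)&0x3=0x2 → R2
  imm: (w>>0)&0xff=0x9a → #154

movi R2, #227; shr R0, R0; andi R2, #154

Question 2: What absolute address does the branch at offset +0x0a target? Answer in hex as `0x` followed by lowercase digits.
off 0x0a: read e7 fc as big → 0xe7fc
  opcode bits[15:10]=0x39: bne/J
  [9:0] imm=1020 (s10→-4) = #-4
  target = base 0xa602 + off 0x0a + 2 + imm -4 = 0xa60a

0xa60a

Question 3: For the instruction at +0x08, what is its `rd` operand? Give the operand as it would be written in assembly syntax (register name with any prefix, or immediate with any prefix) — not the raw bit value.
R2

+0x08: 16 40 ⇒ word 0x1640 (big)
  opcode bits[15:10]=0x5: or/RR
  [9:8] rd=2 = R2
  [7:6] rs=1 = R1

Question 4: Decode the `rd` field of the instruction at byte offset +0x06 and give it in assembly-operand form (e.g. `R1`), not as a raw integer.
R1

+0x06: 09 80 ⇒ word 0x0980 (big)
  op=0x0980>>10=0x2 ⇒ ldr (RR)
  rd@[9:8]=0x1 ⇒ R1
  rs@[7:6]=0x2 ⇒ R2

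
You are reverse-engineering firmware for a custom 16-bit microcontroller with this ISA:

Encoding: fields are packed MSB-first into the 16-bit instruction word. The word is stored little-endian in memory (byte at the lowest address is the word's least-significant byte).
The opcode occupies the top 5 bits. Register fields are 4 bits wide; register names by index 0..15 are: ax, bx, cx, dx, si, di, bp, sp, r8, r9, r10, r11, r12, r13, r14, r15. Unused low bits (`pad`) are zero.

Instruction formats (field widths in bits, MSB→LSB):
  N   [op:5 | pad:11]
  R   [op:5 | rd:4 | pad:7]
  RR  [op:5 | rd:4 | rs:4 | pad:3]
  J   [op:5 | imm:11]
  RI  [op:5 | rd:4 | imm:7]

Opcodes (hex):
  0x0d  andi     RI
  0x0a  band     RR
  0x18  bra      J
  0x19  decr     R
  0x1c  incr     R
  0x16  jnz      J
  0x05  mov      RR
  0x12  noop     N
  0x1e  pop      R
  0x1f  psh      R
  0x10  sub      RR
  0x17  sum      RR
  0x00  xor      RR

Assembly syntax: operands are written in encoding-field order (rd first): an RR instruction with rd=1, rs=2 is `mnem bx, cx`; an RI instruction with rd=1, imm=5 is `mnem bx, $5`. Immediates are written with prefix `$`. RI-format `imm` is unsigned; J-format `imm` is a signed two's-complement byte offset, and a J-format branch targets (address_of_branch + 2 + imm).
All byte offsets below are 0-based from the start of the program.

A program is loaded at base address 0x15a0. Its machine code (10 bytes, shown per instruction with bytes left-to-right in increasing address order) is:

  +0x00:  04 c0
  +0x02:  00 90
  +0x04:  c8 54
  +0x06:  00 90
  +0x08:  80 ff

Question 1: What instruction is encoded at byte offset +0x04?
band r9, r9

[04] c8 54 → 0x54c8
  opcode bits[15:11]=0xa: band/RR
  rd@[10:7]=0x9 ⇒ r9
  rs@[6:3]=0x9 ⇒ r9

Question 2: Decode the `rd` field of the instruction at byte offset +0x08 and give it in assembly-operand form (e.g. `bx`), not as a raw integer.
r15

off 0x08: read 80 ff as little → 0xff80
  op=0xff80>>11=0x1f ⇒ psh (R)
  [10:7] rd=15 = r15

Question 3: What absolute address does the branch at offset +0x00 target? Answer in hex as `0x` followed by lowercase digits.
off 0x00: read 04 c0 as little → 0xc004
  op=0xc004>>11=0x18 ⇒ bra (J)
  imm: (w>>0)&0x7ff=0x4 → $4
  target = base 0x15a0 + off 0x00 + 2 + imm 4 = 0x15a6

0x15a6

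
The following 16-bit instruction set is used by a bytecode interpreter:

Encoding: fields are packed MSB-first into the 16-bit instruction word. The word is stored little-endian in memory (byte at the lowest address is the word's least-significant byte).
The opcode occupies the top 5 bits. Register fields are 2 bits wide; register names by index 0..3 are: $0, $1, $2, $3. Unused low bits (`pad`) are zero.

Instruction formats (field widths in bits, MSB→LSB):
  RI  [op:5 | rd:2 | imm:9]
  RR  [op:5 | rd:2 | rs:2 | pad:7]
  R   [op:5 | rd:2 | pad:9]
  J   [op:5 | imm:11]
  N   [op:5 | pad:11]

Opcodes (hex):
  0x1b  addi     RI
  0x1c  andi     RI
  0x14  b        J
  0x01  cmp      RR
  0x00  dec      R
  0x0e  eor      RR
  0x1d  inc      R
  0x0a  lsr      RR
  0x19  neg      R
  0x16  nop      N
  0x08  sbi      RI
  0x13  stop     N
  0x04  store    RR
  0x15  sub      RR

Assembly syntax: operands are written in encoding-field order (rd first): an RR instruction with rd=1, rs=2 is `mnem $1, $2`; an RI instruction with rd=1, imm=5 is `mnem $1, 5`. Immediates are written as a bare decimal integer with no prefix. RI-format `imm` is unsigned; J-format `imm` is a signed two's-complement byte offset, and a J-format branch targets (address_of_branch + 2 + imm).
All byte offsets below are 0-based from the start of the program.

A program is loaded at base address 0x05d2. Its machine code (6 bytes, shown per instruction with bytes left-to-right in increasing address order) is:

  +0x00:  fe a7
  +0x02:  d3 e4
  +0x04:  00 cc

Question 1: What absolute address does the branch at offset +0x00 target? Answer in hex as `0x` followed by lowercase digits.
off 0x00: read fe a7 as little → 0xa7fe
  opcode bits[15:11]=0x14: b/J
  imm: (w>>0)&0x7ff=0x7fe (s11→-2) → -2
  target = base 0x05d2 + off 0x00 + 2 + imm -2 = 0x05d2

0x05d2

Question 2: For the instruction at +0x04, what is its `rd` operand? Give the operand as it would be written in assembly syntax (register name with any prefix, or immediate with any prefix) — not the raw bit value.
+0x04: 00 cc ⇒ word 0xcc00 (little)
  op=0xcc00>>11=0x19 ⇒ neg (R)
  [10:9] rd=2 = $2

$2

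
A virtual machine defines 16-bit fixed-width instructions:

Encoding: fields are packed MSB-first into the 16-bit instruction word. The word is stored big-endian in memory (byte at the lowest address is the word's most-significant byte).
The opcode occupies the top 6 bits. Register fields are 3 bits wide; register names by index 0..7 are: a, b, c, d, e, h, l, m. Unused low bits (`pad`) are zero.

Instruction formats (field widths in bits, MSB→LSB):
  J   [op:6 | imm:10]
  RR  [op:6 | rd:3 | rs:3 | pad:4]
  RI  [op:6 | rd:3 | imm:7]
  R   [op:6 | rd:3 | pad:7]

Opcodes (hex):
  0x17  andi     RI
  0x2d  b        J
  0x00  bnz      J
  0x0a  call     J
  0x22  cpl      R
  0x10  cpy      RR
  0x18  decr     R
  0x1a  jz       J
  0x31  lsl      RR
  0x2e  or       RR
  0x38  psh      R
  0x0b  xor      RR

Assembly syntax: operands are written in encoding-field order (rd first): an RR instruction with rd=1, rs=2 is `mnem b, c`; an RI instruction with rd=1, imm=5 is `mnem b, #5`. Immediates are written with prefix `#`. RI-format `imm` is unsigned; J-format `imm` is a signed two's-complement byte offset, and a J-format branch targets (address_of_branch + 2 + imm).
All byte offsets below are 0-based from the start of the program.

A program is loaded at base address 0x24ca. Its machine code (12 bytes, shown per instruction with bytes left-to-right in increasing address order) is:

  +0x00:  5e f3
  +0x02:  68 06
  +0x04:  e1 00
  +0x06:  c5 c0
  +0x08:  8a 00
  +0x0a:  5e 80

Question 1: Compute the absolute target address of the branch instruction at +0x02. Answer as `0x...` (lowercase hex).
0x24d4

[02] 68 06 → 0x6806
  op=0x6806>>10=0x1a ⇒ jz (J)
  imm: (w>>0)&0x3ff=0x6 → #6
  target = base 0x24ca + off 0x02 + 2 + imm 6 = 0x24d4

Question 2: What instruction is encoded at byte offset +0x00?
andi h, #115

@+00  big-endian(5e f3) = 0x5ef3
  op=0x5ef3>>10=0x17 ⇒ andi (RI)
  rd@[9:7]=0x5 ⇒ h
  imm@[6:0]=0x73 ⇒ #115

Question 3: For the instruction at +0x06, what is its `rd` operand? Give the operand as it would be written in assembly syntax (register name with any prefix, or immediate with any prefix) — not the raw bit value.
@+06  big-endian(c5 c0) = 0xc5c0
  top 6b → 0x31 → lsl [RR]
  [9:7] rd=3 = d
  [6:4] rs=4 = e

d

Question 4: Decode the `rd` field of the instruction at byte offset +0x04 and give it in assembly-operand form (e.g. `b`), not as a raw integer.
[04] e1 00 → 0xe100
  op=0xe100>>10=0x38 ⇒ psh (R)
  rd: (w>>7)&0x7=0x2 → c

c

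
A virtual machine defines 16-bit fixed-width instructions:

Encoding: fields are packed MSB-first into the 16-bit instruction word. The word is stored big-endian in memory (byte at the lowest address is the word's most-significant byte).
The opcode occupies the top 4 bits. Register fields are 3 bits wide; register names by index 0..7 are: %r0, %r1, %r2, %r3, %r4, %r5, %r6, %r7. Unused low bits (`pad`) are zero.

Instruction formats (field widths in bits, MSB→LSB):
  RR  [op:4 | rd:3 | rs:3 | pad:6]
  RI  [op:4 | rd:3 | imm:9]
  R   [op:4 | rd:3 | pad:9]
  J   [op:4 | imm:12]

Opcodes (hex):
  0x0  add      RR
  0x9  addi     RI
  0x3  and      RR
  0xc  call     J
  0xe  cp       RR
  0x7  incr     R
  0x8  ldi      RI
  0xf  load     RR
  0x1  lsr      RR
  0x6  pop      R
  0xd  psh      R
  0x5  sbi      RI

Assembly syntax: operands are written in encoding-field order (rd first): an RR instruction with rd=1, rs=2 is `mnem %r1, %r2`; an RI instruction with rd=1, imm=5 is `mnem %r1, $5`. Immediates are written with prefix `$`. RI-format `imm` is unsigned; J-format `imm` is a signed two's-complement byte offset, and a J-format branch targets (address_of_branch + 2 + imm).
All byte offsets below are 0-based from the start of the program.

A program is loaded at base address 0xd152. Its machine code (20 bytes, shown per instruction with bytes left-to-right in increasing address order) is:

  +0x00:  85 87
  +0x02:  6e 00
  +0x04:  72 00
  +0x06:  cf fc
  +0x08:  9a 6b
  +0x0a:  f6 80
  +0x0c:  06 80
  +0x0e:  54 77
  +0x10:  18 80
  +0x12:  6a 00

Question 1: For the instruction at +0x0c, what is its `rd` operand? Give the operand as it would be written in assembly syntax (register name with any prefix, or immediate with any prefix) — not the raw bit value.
[0c] 06 80 → 0x0680
  opcode bits[15:12]=0x0: add/RR
  rd: (w>>9)&0x7=0x3 → %r3
  rs: (w>>6)&0x7=0x2 → %r2

%r3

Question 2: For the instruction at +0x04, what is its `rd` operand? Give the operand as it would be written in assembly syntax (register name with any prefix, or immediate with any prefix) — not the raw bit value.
@+04  big-endian(72 00) = 0x7200
  opcode bits[15:12]=0x7: incr/R
  rd: (w>>9)&0x7=0x1 → %r1

%r1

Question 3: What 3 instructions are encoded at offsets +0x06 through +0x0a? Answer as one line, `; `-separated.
call $-4; addi %r5, $107; load %r3, %r2

@+06  big-endian(cf fc) = 0xcffc
  op=0xcffc>>12=0xc ⇒ call (J)
  imm@[11:0]=0xffc (s12→-4) ⇒ $-4
@+08  big-endian(9a 6b) = 0x9a6b
  op=0x9a6b>>12=0x9 ⇒ addi (RI)
  rd@[11:9]=0x5 ⇒ %r5
  imm@[8:0]=0x6b ⇒ $107
@+0a  big-endian(f6 80) = 0xf680
  op=0xf680>>12=0xf ⇒ load (RR)
  rd@[11:9]=0x3 ⇒ %r3
  rs@[8:6]=0x2 ⇒ %r2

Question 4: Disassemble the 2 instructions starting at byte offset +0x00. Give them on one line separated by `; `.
+0x00: 85 87 ⇒ word 0x8587 (big)
  top 4b → 0x8 → ldi [RI]
  rd: (w>>9)&0x7=0x2 → %r2
  imm: (w>>0)&0x1ff=0x187 → $391
+0x02: 6e 00 ⇒ word 0x6e00 (big)
  top 4b → 0x6 → pop [R]
  rd: (w>>9)&0x7=0x7 → %r7

ldi %r2, $391; pop %r7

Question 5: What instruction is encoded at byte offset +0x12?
pop %r5

off 0x12: read 6a 00 as big → 0x6a00
  op=0x6a00>>12=0x6 ⇒ pop (R)
  [11:9] rd=5 = %r5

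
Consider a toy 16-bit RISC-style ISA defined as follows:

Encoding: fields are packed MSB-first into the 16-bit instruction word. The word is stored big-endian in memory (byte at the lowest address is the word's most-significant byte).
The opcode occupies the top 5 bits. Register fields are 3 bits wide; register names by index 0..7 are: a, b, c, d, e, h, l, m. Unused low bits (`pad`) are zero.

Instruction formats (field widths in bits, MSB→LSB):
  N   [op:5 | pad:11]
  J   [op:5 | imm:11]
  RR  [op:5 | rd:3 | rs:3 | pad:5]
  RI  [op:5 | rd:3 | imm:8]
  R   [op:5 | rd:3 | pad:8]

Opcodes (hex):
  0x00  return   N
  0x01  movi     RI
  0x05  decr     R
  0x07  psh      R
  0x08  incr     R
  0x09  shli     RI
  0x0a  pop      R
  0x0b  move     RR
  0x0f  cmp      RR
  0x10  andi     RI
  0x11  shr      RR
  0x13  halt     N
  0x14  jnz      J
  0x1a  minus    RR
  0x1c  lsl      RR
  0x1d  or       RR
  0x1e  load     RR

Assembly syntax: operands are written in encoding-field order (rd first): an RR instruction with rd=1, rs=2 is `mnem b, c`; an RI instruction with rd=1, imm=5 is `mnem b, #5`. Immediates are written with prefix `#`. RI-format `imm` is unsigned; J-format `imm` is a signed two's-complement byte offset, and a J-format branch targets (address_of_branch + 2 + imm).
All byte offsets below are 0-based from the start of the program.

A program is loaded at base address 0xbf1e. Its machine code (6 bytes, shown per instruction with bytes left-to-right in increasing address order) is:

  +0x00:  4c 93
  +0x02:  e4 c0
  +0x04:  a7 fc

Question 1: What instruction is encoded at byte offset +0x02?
lsl e, l

+0x02: e4 c0 ⇒ word 0xe4c0 (big)
  top 5b → 0x1c → lsl [RR]
  rd: (w>>8)&0x7=0x4 → e
  rs: (w>>5)&0x7=0x6 → l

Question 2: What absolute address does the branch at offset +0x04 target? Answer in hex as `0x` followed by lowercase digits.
off 0x04: read a7 fc as big → 0xa7fc
  opcode bits[15:11]=0x14: jnz/J
  imm@[10:0]=0x7fc (s11→-4) ⇒ #-4
  target = base 0xbf1e + off 0x04 + 2 + imm -4 = 0xbf20

0xbf20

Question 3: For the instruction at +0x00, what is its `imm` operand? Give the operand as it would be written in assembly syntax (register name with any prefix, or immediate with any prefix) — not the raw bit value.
off 0x00: read 4c 93 as big → 0x4c93
  opcode bits[15:11]=0x9: shli/RI
  [10:8] rd=4 = e
  [7:0] imm=147 = #147

#147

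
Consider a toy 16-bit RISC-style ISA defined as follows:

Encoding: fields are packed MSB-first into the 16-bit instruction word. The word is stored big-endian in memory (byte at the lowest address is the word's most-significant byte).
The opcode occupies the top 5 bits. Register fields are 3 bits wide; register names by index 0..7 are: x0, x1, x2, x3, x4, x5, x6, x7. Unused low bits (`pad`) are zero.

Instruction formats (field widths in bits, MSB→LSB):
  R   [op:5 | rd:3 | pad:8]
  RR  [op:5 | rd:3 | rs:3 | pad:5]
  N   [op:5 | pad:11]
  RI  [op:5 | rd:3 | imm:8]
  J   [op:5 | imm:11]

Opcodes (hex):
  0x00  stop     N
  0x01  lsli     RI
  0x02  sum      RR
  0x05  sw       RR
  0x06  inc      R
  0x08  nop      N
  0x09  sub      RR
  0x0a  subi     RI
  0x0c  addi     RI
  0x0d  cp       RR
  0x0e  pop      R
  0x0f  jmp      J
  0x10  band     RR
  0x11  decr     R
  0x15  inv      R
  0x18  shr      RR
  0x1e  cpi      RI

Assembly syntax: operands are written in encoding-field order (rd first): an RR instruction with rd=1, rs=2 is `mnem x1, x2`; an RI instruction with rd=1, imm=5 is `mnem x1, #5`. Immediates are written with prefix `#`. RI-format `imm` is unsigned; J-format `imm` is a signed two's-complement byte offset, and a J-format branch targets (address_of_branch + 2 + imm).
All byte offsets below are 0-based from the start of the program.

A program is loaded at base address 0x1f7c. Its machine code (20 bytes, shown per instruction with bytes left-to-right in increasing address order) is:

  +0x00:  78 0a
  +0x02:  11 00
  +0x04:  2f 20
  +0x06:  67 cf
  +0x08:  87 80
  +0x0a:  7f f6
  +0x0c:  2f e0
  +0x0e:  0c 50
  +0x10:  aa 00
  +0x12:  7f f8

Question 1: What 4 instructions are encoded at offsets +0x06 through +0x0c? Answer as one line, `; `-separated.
addi x7, #207; band x7, x4; jmp #-10; sw x7, x7

off 0x06: read 67 cf as big → 0x67cf
  top 5b → 0xc → addi [RI]
  [10:8] rd=7 = x7
  [7:0] imm=207 = #207
off 0x08: read 87 80 as big → 0x8780
  top 5b → 0x10 → band [RR]
  [10:8] rd=7 = x7
  [7:5] rs=4 = x4
off 0x0a: read 7f f6 as big → 0x7ff6
  top 5b → 0xf → jmp [J]
  [10:0] imm=2038 (s11→-10) = #-10
off 0x0c: read 2f e0 as big → 0x2fe0
  top 5b → 0x5 → sw [RR]
  [10:8] rd=7 = x7
  [7:5] rs=7 = x7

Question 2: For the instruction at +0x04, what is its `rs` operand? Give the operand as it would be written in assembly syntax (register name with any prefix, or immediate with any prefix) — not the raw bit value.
+0x04: 2f 20 ⇒ word 0x2f20 (big)
  top 5b → 0x5 → sw [RR]
  rd@[10:8]=0x7 ⇒ x7
  rs@[7:5]=0x1 ⇒ x1

x1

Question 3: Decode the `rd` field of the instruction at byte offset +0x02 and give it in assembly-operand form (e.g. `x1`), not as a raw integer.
x1

off 0x02: read 11 00 as big → 0x1100
  op=0x1100>>11=0x2 ⇒ sum (RR)
  rd: (w>>8)&0x7=0x1 → x1
  rs: (w>>5)&0x7=0x0 → x0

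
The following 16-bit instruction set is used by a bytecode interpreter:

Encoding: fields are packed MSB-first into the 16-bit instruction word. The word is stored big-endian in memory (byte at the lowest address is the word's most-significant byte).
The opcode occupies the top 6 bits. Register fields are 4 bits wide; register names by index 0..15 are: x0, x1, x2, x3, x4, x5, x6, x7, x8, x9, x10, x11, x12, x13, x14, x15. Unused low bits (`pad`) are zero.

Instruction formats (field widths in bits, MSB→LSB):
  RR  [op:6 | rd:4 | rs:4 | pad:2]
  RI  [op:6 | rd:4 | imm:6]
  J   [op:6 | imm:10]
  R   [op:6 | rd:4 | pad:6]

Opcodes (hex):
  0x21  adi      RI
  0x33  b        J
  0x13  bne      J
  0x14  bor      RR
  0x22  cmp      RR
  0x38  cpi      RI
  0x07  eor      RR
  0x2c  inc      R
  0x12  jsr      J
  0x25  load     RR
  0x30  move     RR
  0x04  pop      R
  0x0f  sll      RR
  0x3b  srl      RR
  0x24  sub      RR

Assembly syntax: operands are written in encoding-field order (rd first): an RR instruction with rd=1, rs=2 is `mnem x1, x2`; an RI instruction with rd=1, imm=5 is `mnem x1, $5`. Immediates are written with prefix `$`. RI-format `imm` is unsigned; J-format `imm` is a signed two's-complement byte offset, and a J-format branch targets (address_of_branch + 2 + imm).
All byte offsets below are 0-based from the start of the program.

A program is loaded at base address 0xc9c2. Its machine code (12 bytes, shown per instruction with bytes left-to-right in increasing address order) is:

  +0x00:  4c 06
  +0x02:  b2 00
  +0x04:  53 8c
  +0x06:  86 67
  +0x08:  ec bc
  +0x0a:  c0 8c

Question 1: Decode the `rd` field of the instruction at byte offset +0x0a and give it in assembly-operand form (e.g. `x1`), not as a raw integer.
x2

off 0x0a: read c0 8c as big → 0xc08c
  op=0xc08c>>10=0x30 ⇒ move (RR)
  [9:6] rd=2 = x2
  [5:2] rs=3 = x3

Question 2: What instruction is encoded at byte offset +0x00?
bne $6

[00] 4c 06 → 0x4c06
  opcode bits[15:10]=0x13: bne/J
  imm: (w>>0)&0x3ff=0x6 → $6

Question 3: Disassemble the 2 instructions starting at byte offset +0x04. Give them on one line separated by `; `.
+0x04: 53 8c ⇒ word 0x538c (big)
  opcode bits[15:10]=0x14: bor/RR
  rd: (w>>6)&0xf=0xe → x14
  rs: (w>>2)&0xf=0x3 → x3
+0x06: 86 67 ⇒ word 0x8667 (big)
  opcode bits[15:10]=0x21: adi/RI
  rd: (w>>6)&0xf=0x9 → x9
  imm: (w>>0)&0x3f=0x27 → $39

bor x14, x3; adi x9, $39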